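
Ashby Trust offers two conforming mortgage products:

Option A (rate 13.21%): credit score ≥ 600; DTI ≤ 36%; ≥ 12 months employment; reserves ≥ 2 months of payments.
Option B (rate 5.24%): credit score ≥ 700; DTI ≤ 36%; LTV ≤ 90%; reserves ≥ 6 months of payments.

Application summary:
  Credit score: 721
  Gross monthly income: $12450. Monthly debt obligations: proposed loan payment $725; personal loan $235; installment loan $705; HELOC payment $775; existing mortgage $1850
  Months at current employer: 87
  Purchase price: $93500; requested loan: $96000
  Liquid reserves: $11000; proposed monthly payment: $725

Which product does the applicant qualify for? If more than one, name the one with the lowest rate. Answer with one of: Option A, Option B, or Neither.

Option A

Total debts = (725 + 235 + 705 + 775 + 1,850) = 4,290; DTI = 4,290/12,450 = 34.5%.
LTV = 96,000/93,500 = 102.7%.
Reserves = 11,000/725 = 15.2 months.
Option A: score 721 ≥ 600; DTI 34.5% ≤ 36%; employment 87 ≥ 12 mo; reserves 15.2 ≥ 2 mo → qualifies.
Option B: score 721 ≥ 700; DTI 34.5% ≤ 36%; LTV 102.7% > 90%; reserves 15.2 ≥ 6 mo → does not qualify.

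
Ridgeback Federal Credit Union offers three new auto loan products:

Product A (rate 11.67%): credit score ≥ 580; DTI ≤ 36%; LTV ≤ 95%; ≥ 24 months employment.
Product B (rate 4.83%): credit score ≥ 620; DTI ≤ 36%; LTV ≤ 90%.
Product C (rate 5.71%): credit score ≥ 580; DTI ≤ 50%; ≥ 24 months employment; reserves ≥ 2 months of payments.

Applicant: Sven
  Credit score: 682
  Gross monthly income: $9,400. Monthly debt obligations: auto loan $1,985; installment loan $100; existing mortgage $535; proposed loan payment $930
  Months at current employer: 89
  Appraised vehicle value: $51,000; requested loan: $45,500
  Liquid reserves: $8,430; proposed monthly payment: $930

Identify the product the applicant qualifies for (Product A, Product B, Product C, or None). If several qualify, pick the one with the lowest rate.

Total debts = (1,985 + 100 + 535 + 930) = 3,550; DTI = 3,550/9,400 = 37.8%.
LTV = 45,500/51,000 = 89.2%.
Reserves = 8,430/930 = 9.1 months.
Product A: score 682 ≥ 580; DTI 37.8% > 36%; LTV 89.2% ≤ 95%; employment 89 ≥ 24 mo → does not qualify.
Product B: score 682 ≥ 620; DTI 37.8% > 36%; LTV 89.2% ≤ 90% → does not qualify.
Product C: score 682 ≥ 580; DTI 37.8% ≤ 50%; employment 89 ≥ 24 mo; reserves 9.1 ≥ 2 mo → qualifies.

Product C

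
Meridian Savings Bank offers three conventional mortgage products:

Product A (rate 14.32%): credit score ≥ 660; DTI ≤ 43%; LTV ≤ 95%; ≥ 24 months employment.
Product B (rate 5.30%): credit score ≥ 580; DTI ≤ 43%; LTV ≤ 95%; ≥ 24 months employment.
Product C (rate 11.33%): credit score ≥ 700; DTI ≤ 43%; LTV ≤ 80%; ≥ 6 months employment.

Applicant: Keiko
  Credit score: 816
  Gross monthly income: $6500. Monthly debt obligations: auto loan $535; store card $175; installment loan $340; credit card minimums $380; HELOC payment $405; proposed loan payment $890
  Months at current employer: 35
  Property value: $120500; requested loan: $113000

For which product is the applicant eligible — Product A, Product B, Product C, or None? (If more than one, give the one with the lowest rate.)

Total debts = (535 + 175 + 340 + 380 + 405 + 890) = 2,725; DTI = 2,725/6,500 = 41.9%.
LTV = 113,000/120,500 = 93.8%.
Product A: score 816 ≥ 660; DTI 41.9% ≤ 43%; LTV 93.8% ≤ 95%; employment 35 ≥ 24 mo → qualifies.
Product B: score 816 ≥ 580; DTI 41.9% ≤ 43%; LTV 93.8% ≤ 95%; employment 35 ≥ 24 mo → qualifies.
Product C: score 816 ≥ 700; DTI 41.9% ≤ 43%; LTV 93.8% > 80%; employment 35 ≥ 6 mo → does not qualify.
Qualifying: Product A, Product B. Lowest rate is 5.30% → Product B.

Product B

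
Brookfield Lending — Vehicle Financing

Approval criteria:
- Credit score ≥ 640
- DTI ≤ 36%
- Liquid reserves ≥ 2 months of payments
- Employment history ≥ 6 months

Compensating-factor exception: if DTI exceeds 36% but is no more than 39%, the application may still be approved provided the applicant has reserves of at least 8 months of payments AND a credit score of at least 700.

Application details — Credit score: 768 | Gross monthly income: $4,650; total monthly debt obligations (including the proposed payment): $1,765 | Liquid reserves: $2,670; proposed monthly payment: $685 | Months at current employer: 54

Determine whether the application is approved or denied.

Credit score 768 ≥ 640 (meets base)
DTI: 1,765 ÷ 4,650 = 38%, over the 36% base limit.
Liquid reserves cover 2,670/685 = 3.9 months — ≥ 2 required
Employment 54 ≥ 6 months
DTI 38% is within the 36%–39% exception band; checking compensating factors.
Reserves 3.9 < 8 months; credit score 768 ≥ 700.
Compensating-factor requirement not fully met.

Denied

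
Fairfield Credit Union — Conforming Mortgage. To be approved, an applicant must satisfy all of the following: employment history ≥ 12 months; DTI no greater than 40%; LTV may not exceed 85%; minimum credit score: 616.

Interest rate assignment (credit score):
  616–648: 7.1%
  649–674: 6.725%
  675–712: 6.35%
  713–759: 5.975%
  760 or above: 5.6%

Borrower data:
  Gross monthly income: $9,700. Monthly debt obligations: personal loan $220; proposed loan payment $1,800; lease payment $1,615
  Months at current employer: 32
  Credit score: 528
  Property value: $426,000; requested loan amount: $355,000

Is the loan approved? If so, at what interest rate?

Credit score 528 < 616 (below minimum)
Loan-to-value = 355,000/426,000 = 83.3% — pass (85% max)
Employment 32 ≥ 12 months
Total monthly debts = (220 + 1,800 + 1,615) = 3,635. DTI = 3,635/9,700 = 37.5% ≤ 40%
Not all requirements met → denied.

Denied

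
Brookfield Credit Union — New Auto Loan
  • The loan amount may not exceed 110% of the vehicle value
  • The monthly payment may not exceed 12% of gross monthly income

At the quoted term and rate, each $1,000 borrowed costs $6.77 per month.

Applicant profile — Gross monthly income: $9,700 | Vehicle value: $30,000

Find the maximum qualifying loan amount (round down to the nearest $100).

$33,000

Payment cap: 12% × $9,700 = $1,164/month.
At $6.77 per $1,000, that supports 1,164/6.77 × 1,000 ≈ $171,935 → $171,900.
LTV cap: 110% × $30,000 = $33,000 → $33,000.
Binding constraint: loan-to-value.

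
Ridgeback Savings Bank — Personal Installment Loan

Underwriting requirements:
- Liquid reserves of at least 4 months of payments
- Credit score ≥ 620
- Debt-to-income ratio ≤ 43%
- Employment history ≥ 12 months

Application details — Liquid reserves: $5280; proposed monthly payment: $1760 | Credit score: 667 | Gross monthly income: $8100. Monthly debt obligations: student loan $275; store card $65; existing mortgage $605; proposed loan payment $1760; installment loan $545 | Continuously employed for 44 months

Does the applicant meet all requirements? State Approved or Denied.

Liquid reserves cover 5,280/1,760 = 3.0 months — < 4 required
Credit score 667 ≥ 620 (meets)
Total monthly debts = (275 + 65 + 605 + 1,760 + 545) = 3,250. DTI: 3,250 ÷ 8,100 = 40.1%, within the 43% cap
Employment 44 ≥ 12 months
Fails on reserves.

Denied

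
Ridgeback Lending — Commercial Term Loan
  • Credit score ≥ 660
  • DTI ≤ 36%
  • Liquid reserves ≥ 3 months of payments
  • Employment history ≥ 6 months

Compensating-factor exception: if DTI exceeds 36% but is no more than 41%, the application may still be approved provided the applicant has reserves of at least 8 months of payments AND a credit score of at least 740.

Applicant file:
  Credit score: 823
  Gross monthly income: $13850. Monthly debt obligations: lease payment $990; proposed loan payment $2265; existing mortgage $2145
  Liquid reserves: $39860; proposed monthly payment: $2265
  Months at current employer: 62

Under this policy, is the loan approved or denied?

Credit score 823 ≥ 660 (meets base)
Total debts = (990 + 2,265 + 2,145) = 5,400. DTI = 5,400/13,850 = 39% > 36% — standard DTI limit exceeded.
Reserves = 39,860/2,265 = 17.6 months ≥ 3
Employment 62 ≥ 6 months
DTI 39% is within the 36%–41% exception band; checking compensating factors.
Reserves 17.6 ≥ 8 months; credit score 823 ≥ 740.
Both override conditions satisfied; DTI exception granted.

Approved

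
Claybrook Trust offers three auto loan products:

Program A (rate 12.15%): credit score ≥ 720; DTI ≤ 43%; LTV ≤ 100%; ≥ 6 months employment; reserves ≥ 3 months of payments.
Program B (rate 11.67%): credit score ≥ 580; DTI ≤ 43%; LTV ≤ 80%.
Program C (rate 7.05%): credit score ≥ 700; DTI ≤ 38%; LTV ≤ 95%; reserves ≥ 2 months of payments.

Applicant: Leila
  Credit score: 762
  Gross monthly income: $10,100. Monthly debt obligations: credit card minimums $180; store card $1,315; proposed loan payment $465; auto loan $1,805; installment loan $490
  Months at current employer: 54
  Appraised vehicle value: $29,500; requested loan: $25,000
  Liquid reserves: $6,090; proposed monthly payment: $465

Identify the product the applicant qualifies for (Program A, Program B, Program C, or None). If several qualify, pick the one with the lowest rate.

Total debts = (180 + 1,315 + 465 + 1,805 + 490) = 4,255; DTI = 4,255/10,100 = 42.1%.
LTV = 25,000/29,500 = 84.7%.
Reserves = 6,090/465 = 13.1 months.
Program A: score 762 ≥ 720; DTI 42.1% ≤ 43%; LTV 84.7% ≤ 100%; employment 54 ≥ 6 mo; reserves 13.1 ≥ 3 mo → qualifies.
Program B: score 762 ≥ 580; DTI 42.1% ≤ 43%; LTV 84.7% > 80% → does not qualify.
Program C: score 762 ≥ 700; DTI 42.1% > 38%; LTV 84.7% ≤ 95%; reserves 13.1 ≥ 2 mo → does not qualify.

Program A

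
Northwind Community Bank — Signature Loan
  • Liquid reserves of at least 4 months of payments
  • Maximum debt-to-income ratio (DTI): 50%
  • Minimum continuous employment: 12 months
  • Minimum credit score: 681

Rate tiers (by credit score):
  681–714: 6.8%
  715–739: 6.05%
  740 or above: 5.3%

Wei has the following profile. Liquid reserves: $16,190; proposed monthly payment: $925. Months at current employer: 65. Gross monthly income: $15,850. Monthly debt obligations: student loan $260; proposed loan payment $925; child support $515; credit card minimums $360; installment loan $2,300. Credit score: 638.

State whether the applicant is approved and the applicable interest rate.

Credit score 638 < 681 (below minimum)
Employment 65 ≥ 12 months
Total monthly debts = (260 + 925 + 515 + 360 + 2,300) = 4,360. Debt-to-income = 4,360/15,850 = 27.5% — meets 50% limit
Reserves = 16,190/925 = 17.5 months ≥ 4
Not all requirements met → denied.

Denied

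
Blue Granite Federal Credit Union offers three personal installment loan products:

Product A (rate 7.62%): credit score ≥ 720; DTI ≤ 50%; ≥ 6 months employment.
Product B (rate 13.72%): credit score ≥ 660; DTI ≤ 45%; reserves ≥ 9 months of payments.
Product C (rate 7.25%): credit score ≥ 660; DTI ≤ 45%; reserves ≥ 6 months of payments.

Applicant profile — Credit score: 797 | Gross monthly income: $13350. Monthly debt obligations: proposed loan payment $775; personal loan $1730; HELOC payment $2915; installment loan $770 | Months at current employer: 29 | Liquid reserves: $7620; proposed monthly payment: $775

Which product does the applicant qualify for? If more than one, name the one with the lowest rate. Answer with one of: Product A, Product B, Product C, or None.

Total debts = (775 + 1,730 + 2,915 + 770) = 6,190; DTI = 6,190/13,350 = 46.4%.
Reserves = 7,620/775 = 9.8 months.
Product A: score 797 ≥ 720; DTI 46.4% ≤ 50%; employment 29 ≥ 6 mo → qualifies.
Product B: score 797 ≥ 660; DTI 46.4% > 45%; reserves 9.8 ≥ 9 mo → does not qualify.
Product C: score 797 ≥ 660; DTI 46.4% > 45%; reserves 9.8 ≥ 6 mo → does not qualify.

Product A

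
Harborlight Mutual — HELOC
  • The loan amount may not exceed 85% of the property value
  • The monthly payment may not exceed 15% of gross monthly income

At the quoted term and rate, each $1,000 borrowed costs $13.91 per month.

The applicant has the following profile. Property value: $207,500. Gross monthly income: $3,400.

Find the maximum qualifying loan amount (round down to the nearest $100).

Payment cap: 15% × $3,400 = $510/month.
At $13.91 per $1,000, that supports 510/13.91 × 1,000 ≈ $36,664 → $36,600.
LTV cap: 85% × $207,500 = $176,375 → $176,300.
Binding constraint: payment-to-income.

$36,600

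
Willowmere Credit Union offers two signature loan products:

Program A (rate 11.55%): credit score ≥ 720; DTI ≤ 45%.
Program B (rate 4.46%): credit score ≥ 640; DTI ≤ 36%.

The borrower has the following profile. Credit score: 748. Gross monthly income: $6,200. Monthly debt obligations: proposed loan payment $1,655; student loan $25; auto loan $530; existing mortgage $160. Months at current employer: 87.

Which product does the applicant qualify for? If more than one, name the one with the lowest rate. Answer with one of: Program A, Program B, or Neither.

Total debts = (1,655 + 25 + 530 + 160) = 2,370; DTI = 2,370/6,200 = 38.2%.
Program A: score 748 ≥ 720; DTI 38.2% ≤ 45% → qualifies.
Program B: score 748 ≥ 640; DTI 38.2% > 36% → does not qualify.

Program A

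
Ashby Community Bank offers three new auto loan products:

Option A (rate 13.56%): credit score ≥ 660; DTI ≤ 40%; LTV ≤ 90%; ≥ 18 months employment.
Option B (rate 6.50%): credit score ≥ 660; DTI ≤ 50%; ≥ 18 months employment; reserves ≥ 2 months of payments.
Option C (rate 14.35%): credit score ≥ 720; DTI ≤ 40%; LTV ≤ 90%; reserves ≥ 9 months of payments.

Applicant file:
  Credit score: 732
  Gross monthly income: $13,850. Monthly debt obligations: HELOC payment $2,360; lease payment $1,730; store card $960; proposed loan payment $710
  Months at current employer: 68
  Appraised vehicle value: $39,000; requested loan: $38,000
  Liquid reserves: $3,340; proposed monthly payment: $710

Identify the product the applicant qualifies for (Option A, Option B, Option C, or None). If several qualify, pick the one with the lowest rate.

Option B

Total debts = (2,360 + 1,730 + 960 + 710) = 5,760; DTI = 5,760/13,850 = 41.6%.
LTV = 38,000/39,000 = 97.4%.
Reserves = 3,340/710 = 4.7 months.
Option A: score 732 ≥ 660; DTI 41.6% > 40%; LTV 97.4% > 90%; employment 68 ≥ 18 mo → does not qualify.
Option B: score 732 ≥ 660; DTI 41.6% ≤ 50%; employment 68 ≥ 18 mo; reserves 4.7 ≥ 2 mo → qualifies.
Option C: score 732 ≥ 720; DTI 41.6% > 40%; LTV 97.4% > 90%; reserves 4.7 < 9 mo → does not qualify.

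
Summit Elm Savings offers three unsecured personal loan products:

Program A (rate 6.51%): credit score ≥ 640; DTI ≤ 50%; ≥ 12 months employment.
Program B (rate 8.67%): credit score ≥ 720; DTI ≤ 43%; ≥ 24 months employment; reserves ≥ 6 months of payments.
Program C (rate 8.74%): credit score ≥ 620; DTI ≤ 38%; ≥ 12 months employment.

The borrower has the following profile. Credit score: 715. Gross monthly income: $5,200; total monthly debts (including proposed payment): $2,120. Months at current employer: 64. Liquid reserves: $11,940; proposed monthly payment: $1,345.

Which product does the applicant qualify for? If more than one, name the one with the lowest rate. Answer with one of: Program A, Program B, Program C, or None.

Program A

DTI = 2,120/5,200 = 40.8%.
Reserves = 11,940/1,345 = 8.9 months.
Program A: score 715 ≥ 640; DTI 40.8% ≤ 50%; employment 64 ≥ 12 mo → qualifies.
Program B: score 715 < 720; DTI 40.8% ≤ 43%; employment 64 ≥ 24 mo; reserves 8.9 ≥ 6 mo → does not qualify.
Program C: score 715 ≥ 620; DTI 40.8% > 38%; employment 64 ≥ 12 mo → does not qualify.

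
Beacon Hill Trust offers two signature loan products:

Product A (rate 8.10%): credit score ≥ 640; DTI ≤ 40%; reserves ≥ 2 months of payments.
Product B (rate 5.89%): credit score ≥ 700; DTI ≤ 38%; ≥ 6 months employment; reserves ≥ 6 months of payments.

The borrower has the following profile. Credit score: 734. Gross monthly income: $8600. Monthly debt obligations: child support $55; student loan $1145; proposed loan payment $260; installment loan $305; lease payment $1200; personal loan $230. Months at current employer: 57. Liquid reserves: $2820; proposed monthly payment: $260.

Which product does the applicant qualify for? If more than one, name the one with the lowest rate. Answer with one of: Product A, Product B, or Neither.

Total debts = (55 + 1,145 + 260 + 305 + 1,200 + 230) = 3,195; DTI = 3,195/8,600 = 37.2%.
Reserves = 2,820/260 = 10.8 months.
Product A: score 734 ≥ 640; DTI 37.2% ≤ 40%; reserves 10.8 ≥ 2 mo → qualifies.
Product B: score 734 ≥ 700; DTI 37.2% ≤ 38%; employment 57 ≥ 6 mo; reserves 10.8 ≥ 6 mo → qualifies.
Qualifying: Product A, Product B. Lowest rate is 5.89% → Product B.

Product B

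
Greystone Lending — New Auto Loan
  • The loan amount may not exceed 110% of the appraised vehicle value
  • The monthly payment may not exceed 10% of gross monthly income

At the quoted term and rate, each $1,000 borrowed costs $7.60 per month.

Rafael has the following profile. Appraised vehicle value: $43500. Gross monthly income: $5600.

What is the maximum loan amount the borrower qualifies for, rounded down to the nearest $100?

Payment cap: 10% × $5,600 = $560/month.
At $7.60 per $1,000, that supports 560/7.60 × 1,000 ≈ $73,684 → $73,600.
LTV cap: 110% × $43,500 = $47,850 → $47,800.
Binding constraint: loan-to-value.

$47,800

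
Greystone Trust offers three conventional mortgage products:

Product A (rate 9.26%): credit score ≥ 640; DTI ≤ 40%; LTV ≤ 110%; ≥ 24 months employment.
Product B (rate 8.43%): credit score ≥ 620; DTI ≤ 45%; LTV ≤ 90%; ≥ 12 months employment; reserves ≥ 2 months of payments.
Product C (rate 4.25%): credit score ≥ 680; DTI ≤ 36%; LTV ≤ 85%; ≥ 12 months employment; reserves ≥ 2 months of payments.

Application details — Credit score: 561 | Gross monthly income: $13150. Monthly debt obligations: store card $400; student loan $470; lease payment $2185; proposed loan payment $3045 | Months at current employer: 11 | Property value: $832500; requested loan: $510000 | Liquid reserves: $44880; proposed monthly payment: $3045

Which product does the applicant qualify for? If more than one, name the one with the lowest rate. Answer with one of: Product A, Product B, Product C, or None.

None

Total debts = (400 + 470 + 2,185 + 3,045) = 6,100; DTI = 6,100/13,150 = 46.4%.
LTV = 510,000/832,500 = 61.3%.
Reserves = 44,880/3,045 = 14.7 months.
Product A: score 561 < 640; DTI 46.4% > 40%; LTV 61.3% ≤ 110%; employment 11 < 24 mo → does not qualify.
Product B: score 561 < 620; DTI 46.4% > 45%; LTV 61.3% ≤ 90%; employment 11 < 12 mo; reserves 14.7 ≥ 2 mo → does not qualify.
Product C: score 561 < 680; DTI 46.4% > 36%; LTV 61.3% ≤ 85%; employment 11 < 12 mo; reserves 14.7 ≥ 2 mo → does not qualify.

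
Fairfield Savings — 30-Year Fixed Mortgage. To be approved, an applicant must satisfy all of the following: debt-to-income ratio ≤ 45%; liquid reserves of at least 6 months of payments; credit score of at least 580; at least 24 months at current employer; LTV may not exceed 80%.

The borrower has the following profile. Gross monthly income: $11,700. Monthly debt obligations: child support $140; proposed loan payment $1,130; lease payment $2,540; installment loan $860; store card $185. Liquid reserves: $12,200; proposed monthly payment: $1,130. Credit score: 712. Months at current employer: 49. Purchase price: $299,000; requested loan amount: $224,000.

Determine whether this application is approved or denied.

Approved

Total monthly debts = (140 + 1,130 + 2,540 + 860 + 185) = 4,855. Debt-to-income = 4,855/11,700 = 41.5% — meets 45% limit
Reserves: 12,200 ÷ 1,130 = 10.8 months (meets 6-month minimum)
Credit score 712 ≥ 580 (meets)
Employment 49 ≥ 24 months
LTV: 224,000 ÷ 299,000 = 74.9%, within 80% cap
All criteria satisfied.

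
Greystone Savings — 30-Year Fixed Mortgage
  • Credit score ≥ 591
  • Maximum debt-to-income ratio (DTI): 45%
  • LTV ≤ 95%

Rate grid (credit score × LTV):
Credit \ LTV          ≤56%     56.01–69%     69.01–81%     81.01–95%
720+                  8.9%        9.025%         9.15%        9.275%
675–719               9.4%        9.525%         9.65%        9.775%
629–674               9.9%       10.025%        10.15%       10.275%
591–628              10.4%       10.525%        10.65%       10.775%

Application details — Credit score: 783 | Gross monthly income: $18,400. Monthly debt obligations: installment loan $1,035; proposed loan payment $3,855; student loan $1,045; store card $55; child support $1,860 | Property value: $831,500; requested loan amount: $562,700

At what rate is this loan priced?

Credit score 783 ≥ 591; Total monthly debts = (1,035 + 3,855 + 1,045 + 55 + 1,860) = 7,850. DTI = 7,850/18,400 = 42.7% ≤ 45%
Loan-to-value = 562,700/831,500 = 67.7% — pass (95% max)
Score 783 is in the 720+ band; LTV 67.7% is in the 56.01–69% band → 9.025%.

9.025%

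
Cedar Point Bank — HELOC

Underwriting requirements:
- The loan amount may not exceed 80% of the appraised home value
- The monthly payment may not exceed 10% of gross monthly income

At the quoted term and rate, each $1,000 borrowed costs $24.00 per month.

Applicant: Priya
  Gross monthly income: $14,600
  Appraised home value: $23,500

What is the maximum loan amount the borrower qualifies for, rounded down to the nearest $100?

$18,800

Payment cap: 10% × $14,600 = $1,460/month.
At $24.00 per $1,000, that supports 1,460/24.00 × 1,000 ≈ $60,833 → $60,800.
LTV cap: 80% × $23,500 = $18,800 → $18,800.
Binding constraint: loan-to-value.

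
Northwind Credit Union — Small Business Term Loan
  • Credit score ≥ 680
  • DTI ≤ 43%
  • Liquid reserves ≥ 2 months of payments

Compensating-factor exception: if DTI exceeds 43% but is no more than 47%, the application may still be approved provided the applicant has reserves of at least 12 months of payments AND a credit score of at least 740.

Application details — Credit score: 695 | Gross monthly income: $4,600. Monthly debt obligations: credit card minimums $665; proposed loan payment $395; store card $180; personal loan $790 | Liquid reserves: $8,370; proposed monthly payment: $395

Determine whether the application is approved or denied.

Denied

Credit score 695 ≥ 680 (meets base)
Total debts = (665 + 395 + 180 + 790) = 2,030. DTI: 2,030 ÷ 4,600 = 44.1%, over the 43% base limit.
Liquid reserves cover 8,370/395 = 21.2 months — ≥ 2 required
44.1% falls in the override range (43%–47%), so the compensating-factor test applies.
Override check — reserves: 21.2 mo (ok); score: 695 (below 740).
Compensating-factor requirement not fully met.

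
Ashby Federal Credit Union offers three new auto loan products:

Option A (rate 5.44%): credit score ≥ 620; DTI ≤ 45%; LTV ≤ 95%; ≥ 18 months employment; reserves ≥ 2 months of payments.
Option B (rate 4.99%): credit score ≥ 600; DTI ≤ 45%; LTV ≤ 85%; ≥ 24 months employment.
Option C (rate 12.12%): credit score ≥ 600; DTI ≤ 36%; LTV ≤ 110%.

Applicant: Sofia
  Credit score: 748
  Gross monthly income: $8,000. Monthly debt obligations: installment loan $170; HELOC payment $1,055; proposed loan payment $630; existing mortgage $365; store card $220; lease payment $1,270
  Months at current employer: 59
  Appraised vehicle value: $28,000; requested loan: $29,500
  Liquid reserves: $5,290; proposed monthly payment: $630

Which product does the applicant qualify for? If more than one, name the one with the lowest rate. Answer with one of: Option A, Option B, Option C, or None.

None

Total debts = (170 + 1,055 + 630 + 365 + 220 + 1,270) = 3,710; DTI = 3,710/8,000 = 46.4%.
LTV = 29,500/28,000 = 105.4%.
Reserves = 5,290/630 = 8.4 months.
Option A: score 748 ≥ 620; DTI 46.4% > 45%; LTV 105.4% > 95%; employment 59 ≥ 18 mo; reserves 8.4 ≥ 2 mo → does not qualify.
Option B: score 748 ≥ 600; DTI 46.4% > 45%; LTV 105.4% > 85%; employment 59 ≥ 24 mo → does not qualify.
Option C: score 748 ≥ 600; DTI 46.4% > 36%; LTV 105.4% ≤ 110% → does not qualify.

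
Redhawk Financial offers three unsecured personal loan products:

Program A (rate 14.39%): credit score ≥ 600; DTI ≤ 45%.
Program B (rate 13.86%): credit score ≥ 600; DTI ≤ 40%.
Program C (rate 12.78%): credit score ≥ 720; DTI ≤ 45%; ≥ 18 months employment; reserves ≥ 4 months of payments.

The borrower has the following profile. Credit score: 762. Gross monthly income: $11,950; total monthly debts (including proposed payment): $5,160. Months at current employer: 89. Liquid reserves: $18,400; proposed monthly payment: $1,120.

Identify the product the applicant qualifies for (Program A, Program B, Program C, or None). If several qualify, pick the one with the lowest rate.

DTI = 5,160/11,950 = 43.2%.
Reserves = 18,400/1,120 = 16.4 months.
Program A: score 762 ≥ 600; DTI 43.2% ≤ 45% → qualifies.
Program B: score 762 ≥ 600; DTI 43.2% > 40% → does not qualify.
Program C: score 762 ≥ 720; DTI 43.2% ≤ 45%; employment 89 ≥ 18 mo; reserves 16.4 ≥ 4 mo → qualifies.
Qualifying: Program A, Program C. Lowest rate is 12.78% → Program C.

Program C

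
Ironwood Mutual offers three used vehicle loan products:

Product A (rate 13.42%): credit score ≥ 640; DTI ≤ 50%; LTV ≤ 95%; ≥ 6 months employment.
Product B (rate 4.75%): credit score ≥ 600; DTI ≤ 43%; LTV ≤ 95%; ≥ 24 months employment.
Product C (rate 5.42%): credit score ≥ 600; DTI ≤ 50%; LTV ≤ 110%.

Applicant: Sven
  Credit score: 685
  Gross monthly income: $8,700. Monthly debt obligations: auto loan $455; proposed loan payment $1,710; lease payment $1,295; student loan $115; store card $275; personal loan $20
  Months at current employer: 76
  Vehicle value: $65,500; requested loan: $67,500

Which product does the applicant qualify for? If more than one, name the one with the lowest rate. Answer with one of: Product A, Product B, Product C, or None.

Product C

Total debts = (455 + 1,710 + 1,295 + 115 + 275 + 20) = 3,870; DTI = 3,870/8,700 = 44.5%.
LTV = 67,500/65,500 = 103.1%.
Product A: score 685 ≥ 640; DTI 44.5% ≤ 50%; LTV 103.1% > 95%; employment 76 ≥ 6 mo → does not qualify.
Product B: score 685 ≥ 600; DTI 44.5% > 43%; LTV 103.1% > 95%; employment 76 ≥ 24 mo → does not qualify.
Product C: score 685 ≥ 600; DTI 44.5% ≤ 50%; LTV 103.1% ≤ 110% → qualifies.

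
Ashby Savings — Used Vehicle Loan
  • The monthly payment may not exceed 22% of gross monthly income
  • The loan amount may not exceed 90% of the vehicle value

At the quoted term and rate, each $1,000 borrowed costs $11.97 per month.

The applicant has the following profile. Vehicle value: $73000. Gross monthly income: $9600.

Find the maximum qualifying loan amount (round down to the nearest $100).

$65,700

Payment cap: 22% × $9,600 = $2,112/month.
At $11.97 per $1,000, that supports 2,112/11.97 × 1,000 ≈ $176,441 → $176,400.
LTV cap: 90% × $73,000 = $65,700 → $65,700.
Binding constraint: loan-to-value.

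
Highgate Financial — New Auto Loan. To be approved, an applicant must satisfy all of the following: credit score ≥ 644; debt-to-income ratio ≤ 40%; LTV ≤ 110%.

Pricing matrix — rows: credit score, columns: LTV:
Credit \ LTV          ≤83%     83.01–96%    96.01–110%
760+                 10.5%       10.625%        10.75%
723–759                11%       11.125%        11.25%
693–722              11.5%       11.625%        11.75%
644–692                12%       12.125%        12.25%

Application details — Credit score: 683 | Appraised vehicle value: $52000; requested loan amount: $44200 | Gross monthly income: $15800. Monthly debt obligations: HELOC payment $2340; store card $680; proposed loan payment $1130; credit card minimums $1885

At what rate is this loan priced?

12.125%

Credit score 683 ≥ 644; Total monthly debts = (2,340 + 680 + 1,130 + 1,885) = 6,035. Debt-to-income = 6,035/15,800 = 38.2% — meets 40% limit
Loan-to-value = 44,200/52,000 = 85% — pass (110% max)
Score 683 is in the 644–692 band; LTV 85% is in the 83.01–96% band → 12.125%.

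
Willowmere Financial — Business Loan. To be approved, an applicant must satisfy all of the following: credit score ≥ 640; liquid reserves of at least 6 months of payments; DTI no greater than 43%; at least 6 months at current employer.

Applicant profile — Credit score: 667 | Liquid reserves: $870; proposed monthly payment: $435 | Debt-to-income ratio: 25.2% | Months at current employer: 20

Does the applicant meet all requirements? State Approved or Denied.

Denied

Credit score 667 ≥ 640 (meets)
Reserves: 870 ÷ 435 = 2.0 months (below 6-month minimum)
DTI 25.2% is within the 43% limit
Employment 20 ≥ 6 months
Fails on reserves.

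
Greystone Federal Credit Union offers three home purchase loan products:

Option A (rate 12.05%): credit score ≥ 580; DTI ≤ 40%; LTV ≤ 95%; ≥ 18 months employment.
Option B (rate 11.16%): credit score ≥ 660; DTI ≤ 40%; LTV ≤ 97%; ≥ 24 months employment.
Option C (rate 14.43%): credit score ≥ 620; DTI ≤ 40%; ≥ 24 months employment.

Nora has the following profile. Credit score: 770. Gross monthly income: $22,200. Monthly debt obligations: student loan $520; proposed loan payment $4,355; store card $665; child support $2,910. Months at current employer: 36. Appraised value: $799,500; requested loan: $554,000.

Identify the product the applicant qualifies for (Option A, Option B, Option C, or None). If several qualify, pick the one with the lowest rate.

Total debts = (520 + 4,355 + 665 + 2,910) = 8,450; DTI = 8,450/22,200 = 38.1%.
LTV = 554,000/799,500 = 69.3%.
Option A: score 770 ≥ 580; DTI 38.1% ≤ 40%; LTV 69.3% ≤ 95%; employment 36 ≥ 18 mo → qualifies.
Option B: score 770 ≥ 660; DTI 38.1% ≤ 40%; LTV 69.3% ≤ 97%; employment 36 ≥ 24 mo → qualifies.
Option C: score 770 ≥ 620; DTI 38.1% ≤ 40%; employment 36 ≥ 24 mo → qualifies.
Qualifying: Option A, Option B, Option C. Lowest rate is 11.16% → Option B.

Option B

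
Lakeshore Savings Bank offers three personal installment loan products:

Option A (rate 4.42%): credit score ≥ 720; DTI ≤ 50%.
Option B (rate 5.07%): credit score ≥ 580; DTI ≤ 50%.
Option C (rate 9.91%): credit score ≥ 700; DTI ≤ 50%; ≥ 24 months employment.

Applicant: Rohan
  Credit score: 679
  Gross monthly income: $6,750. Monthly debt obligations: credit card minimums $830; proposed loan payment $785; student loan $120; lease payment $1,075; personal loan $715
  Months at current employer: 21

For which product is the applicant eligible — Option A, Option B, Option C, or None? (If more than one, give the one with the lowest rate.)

None

Total debts = (830 + 785 + 120 + 1,075 + 715) = 3,525; DTI = 3,525/6,750 = 52.2%.
Option A: score 679 < 720; DTI 52.2% > 50% → does not qualify.
Option B: score 679 ≥ 580; DTI 52.2% > 50% → does not qualify.
Option C: score 679 < 700; DTI 52.2% > 50%; employment 21 < 24 mo → does not qualify.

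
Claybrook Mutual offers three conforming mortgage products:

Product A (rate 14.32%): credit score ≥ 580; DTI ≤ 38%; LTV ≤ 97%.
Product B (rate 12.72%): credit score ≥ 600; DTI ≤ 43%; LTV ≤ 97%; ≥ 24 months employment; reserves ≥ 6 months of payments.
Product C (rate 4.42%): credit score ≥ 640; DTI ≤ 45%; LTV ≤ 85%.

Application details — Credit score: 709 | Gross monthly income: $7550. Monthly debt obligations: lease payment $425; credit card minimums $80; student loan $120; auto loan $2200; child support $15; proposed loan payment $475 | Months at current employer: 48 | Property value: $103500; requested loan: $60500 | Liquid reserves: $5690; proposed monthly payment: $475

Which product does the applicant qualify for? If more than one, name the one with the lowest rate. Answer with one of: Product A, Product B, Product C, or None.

Total debts = (425 + 80 + 120 + 2,200 + 15 + 475) = 3,315; DTI = 3,315/7,550 = 43.9%.
LTV = 60,500/103,500 = 58.5%.
Reserves = 5,690/475 = 12.0 months.
Product A: score 709 ≥ 580; DTI 43.9% > 38%; LTV 58.5% ≤ 97% → does not qualify.
Product B: score 709 ≥ 600; DTI 43.9% > 43%; LTV 58.5% ≤ 97%; employment 48 ≥ 24 mo; reserves 12.0 ≥ 6 mo → does not qualify.
Product C: score 709 ≥ 640; DTI 43.9% ≤ 45%; LTV 58.5% ≤ 85% → qualifies.

Product C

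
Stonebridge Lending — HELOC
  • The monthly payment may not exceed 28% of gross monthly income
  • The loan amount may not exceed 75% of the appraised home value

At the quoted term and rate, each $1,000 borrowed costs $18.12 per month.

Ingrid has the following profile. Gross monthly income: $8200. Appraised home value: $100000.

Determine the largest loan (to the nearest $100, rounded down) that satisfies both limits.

$75,000

Payment cap: 28% × $8,200 = $2,296/month.
At $18.12 per $1,000, that supports 2,296/18.12 × 1,000 ≈ $126,710 → $126,700.
LTV cap: 75% × $100,000 = $75,000 → $75,000.
Binding constraint: loan-to-value.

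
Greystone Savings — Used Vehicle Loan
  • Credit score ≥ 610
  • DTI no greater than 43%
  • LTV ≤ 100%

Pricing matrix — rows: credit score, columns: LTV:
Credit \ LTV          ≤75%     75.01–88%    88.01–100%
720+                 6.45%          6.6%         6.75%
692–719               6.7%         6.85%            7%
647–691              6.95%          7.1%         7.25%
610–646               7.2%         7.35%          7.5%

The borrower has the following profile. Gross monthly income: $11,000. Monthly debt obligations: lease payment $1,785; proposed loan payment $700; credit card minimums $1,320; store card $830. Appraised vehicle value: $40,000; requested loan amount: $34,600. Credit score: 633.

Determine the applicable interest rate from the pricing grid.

7.35%

Credit score 633 ≥ 610; Total monthly debts = (1,785 + 700 + 1,320 + 830) = 4,635. DTI = 4,635/11,000 = 42.1% ≤ 43%
LTV = 34,600/40,000 = 86.5% ≤ 100%
Row: 633 falls in 610–646. Column: 86.5% falls in 75.01–88%. Rate = 7.35%.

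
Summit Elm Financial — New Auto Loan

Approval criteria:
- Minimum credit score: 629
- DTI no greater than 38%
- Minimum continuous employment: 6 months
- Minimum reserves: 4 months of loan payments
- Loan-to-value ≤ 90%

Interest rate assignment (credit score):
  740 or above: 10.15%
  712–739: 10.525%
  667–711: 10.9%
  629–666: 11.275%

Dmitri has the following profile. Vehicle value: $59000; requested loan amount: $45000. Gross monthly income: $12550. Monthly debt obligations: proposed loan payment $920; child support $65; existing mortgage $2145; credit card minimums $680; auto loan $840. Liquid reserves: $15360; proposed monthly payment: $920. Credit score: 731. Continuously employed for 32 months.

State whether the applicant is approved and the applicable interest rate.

Credit score 731 ≥ 629 (meets minimum)
Reserves: 15,360 ÷ 920 = 16.7 months (meets 4-month minimum)
LTV: 45,000 ÷ 59,000 = 76.3%, within 90% cap
Total monthly debts = (920 + 65 + 2,145 + 680 + 840) = 4,650. DTI = 4,650/12,550 = 37.1% ≤ 38%
Employment 32 ≥ 6 months
All requirements met. Score 731 falls in the 712–739 tier → 10.525%.

Approved at 10.525%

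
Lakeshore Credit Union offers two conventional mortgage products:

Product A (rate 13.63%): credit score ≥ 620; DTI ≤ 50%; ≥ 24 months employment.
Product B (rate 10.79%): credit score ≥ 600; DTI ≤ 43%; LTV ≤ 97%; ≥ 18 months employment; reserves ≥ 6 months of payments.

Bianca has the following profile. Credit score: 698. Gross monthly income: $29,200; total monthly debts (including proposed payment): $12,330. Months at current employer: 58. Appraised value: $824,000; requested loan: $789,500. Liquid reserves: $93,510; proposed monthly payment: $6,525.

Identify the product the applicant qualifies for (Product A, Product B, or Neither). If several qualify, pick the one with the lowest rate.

DTI = 12,330/29,200 = 42.2%.
LTV = 789,500/824,000 = 95.8%.
Reserves = 93,510/6,525 = 14.3 months.
Product A: score 698 ≥ 620; DTI 42.2% ≤ 50%; employment 58 ≥ 24 mo → qualifies.
Product B: score 698 ≥ 600; DTI 42.2% ≤ 43%; LTV 95.8% ≤ 97%; employment 58 ≥ 18 mo; reserves 14.3 ≥ 6 mo → qualifies.
Qualifying: Product A, Product B. Lowest rate is 10.79% → Product B.

Product B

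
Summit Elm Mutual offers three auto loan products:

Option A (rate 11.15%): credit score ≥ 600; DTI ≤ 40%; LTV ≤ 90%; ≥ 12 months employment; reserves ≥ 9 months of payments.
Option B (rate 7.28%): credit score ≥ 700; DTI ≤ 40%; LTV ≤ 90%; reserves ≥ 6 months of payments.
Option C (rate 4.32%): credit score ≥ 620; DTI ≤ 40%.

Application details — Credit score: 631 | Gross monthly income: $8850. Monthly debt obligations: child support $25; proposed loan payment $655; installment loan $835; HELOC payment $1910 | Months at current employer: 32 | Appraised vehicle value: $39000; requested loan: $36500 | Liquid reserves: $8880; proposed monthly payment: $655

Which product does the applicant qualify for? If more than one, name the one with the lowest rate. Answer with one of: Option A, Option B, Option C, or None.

Option C

Total debts = (25 + 655 + 835 + 1,910) = 3,425; DTI = 3,425/8,850 = 38.7%.
LTV = 36,500/39,000 = 93.6%.
Reserves = 8,880/655 = 13.6 months.
Option A: score 631 ≥ 600; DTI 38.7% ≤ 40%; LTV 93.6% > 90%; employment 32 ≥ 12 mo; reserves 13.6 ≥ 9 mo → does not qualify.
Option B: score 631 < 700; DTI 38.7% ≤ 40%; LTV 93.6% > 90%; reserves 13.6 ≥ 6 mo → does not qualify.
Option C: score 631 ≥ 620; DTI 38.7% ≤ 40% → qualifies.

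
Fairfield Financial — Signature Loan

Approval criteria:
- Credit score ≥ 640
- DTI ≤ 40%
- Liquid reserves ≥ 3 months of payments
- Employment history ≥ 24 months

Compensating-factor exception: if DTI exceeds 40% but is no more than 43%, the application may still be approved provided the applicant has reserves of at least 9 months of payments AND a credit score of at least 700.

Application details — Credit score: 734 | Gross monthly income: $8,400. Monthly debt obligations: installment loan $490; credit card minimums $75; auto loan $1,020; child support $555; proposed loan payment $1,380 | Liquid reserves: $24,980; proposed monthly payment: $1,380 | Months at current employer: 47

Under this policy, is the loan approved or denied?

Approved

Credit score 734 ≥ 640 (meets base)
Total debts = (490 + 75 + 1,020 + 555 + 1,380) = 3,520. DTI: 3,520 ÷ 8,400 = 41.9%, over the 40% base limit.
Liquid reserves cover 24,980/1,380 = 18.1 months — ≥ 3 required
Employment 47 ≥ 24 months
41.9% falls in the override range (40%–43%), so the compensating-factor test applies.
Override check — reserves: 18.1 mo (ok); score: 734 (ok).
Both override conditions satisfied; DTI exception granted.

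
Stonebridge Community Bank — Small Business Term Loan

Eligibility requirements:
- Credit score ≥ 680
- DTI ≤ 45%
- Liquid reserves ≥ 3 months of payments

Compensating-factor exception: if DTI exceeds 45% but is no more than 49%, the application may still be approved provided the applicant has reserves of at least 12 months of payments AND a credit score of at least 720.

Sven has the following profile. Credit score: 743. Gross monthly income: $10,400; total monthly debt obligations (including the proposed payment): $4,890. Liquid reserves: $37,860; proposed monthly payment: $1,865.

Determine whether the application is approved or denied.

Approved

Credit score 743 ≥ 680 (meets base)
DTI: 4,890 ÷ 10,400 = 47%, over the 45% base limit.
Reserves: 37,860 ÷ 1,865 = 20.3 months (meets 3-month minimum)
DTI 47% is within the 45%–49% exception band; checking compensating factors.
Reserves 20.3 ≥ 12 months; credit score 743 ≥ 720.
Both compensating conditions met → exception applies.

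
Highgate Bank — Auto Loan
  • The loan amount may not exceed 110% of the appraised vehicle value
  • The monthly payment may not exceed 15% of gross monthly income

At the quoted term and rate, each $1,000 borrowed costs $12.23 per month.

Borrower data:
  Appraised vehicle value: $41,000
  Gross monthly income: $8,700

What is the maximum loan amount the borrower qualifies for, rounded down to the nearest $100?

Payment cap: 15% × $8,700 = $1,305/month.
At $12.23 per $1,000, that supports 1,305/12.23 × 1,000 ≈ $106,704 → $106,700.
LTV cap: 110% × $41,000 = $45,100 → $45,100.
Binding constraint: loan-to-value.

$45,100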